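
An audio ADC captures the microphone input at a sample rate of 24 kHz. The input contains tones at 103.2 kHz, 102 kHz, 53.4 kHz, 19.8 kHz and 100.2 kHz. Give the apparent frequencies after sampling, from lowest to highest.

4.2 kHz, 5.4 kHz, 6 kHz, 7.2 kHz

fs/2 = 12 kHz.
103.2 kHz mod fs = 7.2 kHz.
7.2 kHz ≤ fs/2 = 12 kHz, appears at 7.2 kHz.
102 kHz mod fs = 6 kHz.
6 kHz ≤ fs/2 = 12 kHz, appears at 6 kHz.
53.4 kHz mod fs = 5.4 kHz.
5.4 kHz ≤ fs/2 = 12 kHz, appears at 5.4 kHz.
19.8 kHz > fs/2 = 12 kHz, folds to fs − 19.8 kHz = 4.2 kHz.
100.2 kHz mod fs = 4.2 kHz.
4.2 kHz ≤ fs/2 = 12 kHz, appears at 4.2 kHz.
Distinct values: {4.2 kHz, 5.4 kHz, 6 kHz, 7.2 kHz}.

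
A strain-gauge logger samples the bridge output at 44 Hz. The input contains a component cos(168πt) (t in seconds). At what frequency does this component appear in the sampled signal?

4 Hz

ω = 168π rad/s → f = ω/(2π) = 84 Hz.
84 Hz mod fs = 40 Hz.
40 Hz > fs/2 = 22 Hz, folds to fs − 40 Hz = 4 Hz.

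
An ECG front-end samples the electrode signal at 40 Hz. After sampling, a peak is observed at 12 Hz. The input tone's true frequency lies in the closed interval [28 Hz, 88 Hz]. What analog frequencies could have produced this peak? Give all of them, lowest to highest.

Frequencies that alias to 12 Hz are k·fs ± 12 Hz for integer k ≥ 0.
k=0: 12 Hz.
k=1: 28 Hz, 52 Hz.
k=2: 68 Hz, 92 Hz.
k=3: 108 Hz, 132 Hz.
Within [28 Hz, 88 Hz]: 28 Hz, 52 Hz, 68 Hz.

28 Hz, 52 Hz, 68 Hz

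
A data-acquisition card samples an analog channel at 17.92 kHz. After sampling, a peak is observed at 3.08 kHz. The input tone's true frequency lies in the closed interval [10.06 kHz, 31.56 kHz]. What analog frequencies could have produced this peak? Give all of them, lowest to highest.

Frequencies that alias to 3.08 kHz are k·fs ± 3.08 kHz for integer k ≥ 0.
k=0: 3.08 kHz.
k=1: 14.84 kHz, 21 kHz.
k=2: 32.76 kHz, 38.92 kHz.
Within [10.06 kHz, 31.56 kHz]: 14.84 kHz, 21 kHz.

14.84 kHz, 21 kHz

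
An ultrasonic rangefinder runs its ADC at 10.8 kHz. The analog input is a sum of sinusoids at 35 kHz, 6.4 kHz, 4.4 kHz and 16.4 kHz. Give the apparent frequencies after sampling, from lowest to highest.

fs/2 = 5.4 kHz.
35 kHz mod fs = 2.6 kHz.
2.6 kHz ≤ fs/2 = 5.4 kHz, appears at 2.6 kHz.
6.4 kHz > fs/2 = 5.4 kHz, folds to fs − 6.4 kHz = 4.4 kHz.
4.4 kHz ≤ fs/2 = 5.4 kHz, passes unchanged.
16.4 kHz mod fs = 5.6 kHz.
5.6 kHz > fs/2 = 5.4 kHz, folds to fs − 5.6 kHz = 5.2 kHz.
Distinct values: {2.6 kHz, 4.4 kHz, 5.2 kHz}.

2.6 kHz, 4.4 kHz, 5.2 kHz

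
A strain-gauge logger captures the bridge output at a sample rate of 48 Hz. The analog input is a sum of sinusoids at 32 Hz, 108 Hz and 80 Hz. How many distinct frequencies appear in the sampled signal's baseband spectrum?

fs/2 = 24 Hz.
32 Hz > fs/2 = 24 Hz, folds to fs − 32 Hz = 16 Hz.
108 Hz mod fs = 12 Hz.
12 Hz ≤ fs/2 = 24 Hz, appears at 12 Hz.
80 Hz mod fs = 32 Hz.
32 Hz > fs/2 = 24 Hz, folds to fs − 32 Hz = 16 Hz.
Distinct values: {12 Hz, 16 Hz} → 2.

2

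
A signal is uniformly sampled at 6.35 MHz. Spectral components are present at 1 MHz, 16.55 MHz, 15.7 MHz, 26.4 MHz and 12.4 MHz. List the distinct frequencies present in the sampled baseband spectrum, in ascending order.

0.3 MHz, 1 MHz, 2.5 MHz, 3 MHz

fs/2 = 3.175 MHz.
1 MHz ≤ fs/2 = 3.175 MHz, passes unchanged.
16.55 MHz mod fs = 3.85 MHz.
3.85 MHz > fs/2 = 3.175 MHz, folds to fs − 3.85 MHz = 2.5 MHz.
15.7 MHz mod fs = 3 MHz.
3 MHz ≤ fs/2 = 3.175 MHz, appears at 3 MHz.
26.4 MHz mod fs = 1 MHz.
1 MHz ≤ fs/2 = 3.175 MHz, appears at 1 MHz.
12.4 MHz mod fs = 6.05 MHz.
6.05 MHz > fs/2 = 3.175 MHz, folds to fs − 6.05 MHz = 0.3 MHz.
Distinct values: {0.3 MHz, 1 MHz, 2.5 MHz, 3 MHz}.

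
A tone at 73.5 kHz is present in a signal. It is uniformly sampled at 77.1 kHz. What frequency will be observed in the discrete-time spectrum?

3.6 kHz

73.5 kHz > fs/2 = 38.55 kHz, folds to fs − 73.5 kHz = 3.6 kHz.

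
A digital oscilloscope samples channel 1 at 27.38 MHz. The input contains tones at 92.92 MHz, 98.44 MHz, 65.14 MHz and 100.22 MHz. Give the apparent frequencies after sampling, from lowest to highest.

fs/2 = 13.69 MHz.
92.92 MHz mod fs = 10.78 MHz.
10.78 MHz ≤ fs/2 = 13.69 MHz, appears at 10.78 MHz.
98.44 MHz mod fs = 16.3 MHz.
16.3 MHz > fs/2 = 13.69 MHz, folds to fs − 16.3 MHz = 11.08 MHz.
65.14 MHz mod fs = 10.38 MHz.
10.38 MHz ≤ fs/2 = 13.69 MHz, appears at 10.38 MHz.
100.22 MHz mod fs = 18.08 MHz.
18.08 MHz > fs/2 = 13.69 MHz, folds to fs − 18.08 MHz = 9.3 MHz.
Distinct values: {9.3 MHz, 10.38 MHz, 10.78 MHz, 11.08 MHz}.

9.3 MHz, 10.38 MHz, 10.78 MHz, 11.08 MHz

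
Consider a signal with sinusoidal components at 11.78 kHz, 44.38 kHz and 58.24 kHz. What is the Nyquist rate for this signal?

116.48 kHz

Highest-frequency component: 58.24 kHz.
Nyquist rate = 2 × 58.24 kHz = 116.48 kHz.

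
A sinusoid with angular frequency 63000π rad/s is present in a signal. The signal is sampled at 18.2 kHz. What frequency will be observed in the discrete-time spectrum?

4.9 kHz

ω = 63000π rad/s → f = ω/(2π) = 31500 Hz = 31.5 kHz.
31.5 kHz mod fs = 13.3 kHz.
13.3 kHz > fs/2 = 9.1 kHz, folds to fs − 13.3 kHz = 4.9 kHz.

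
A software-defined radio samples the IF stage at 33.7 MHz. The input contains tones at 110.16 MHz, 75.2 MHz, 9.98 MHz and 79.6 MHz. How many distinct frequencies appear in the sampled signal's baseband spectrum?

fs/2 = 16.85 MHz.
110.16 MHz mod fs = 9.06 MHz.
9.06 MHz ≤ fs/2 = 16.85 MHz, appears at 9.06 MHz.
75.2 MHz mod fs = 7.8 MHz.
7.8 MHz ≤ fs/2 = 16.85 MHz, appears at 7.8 MHz.
9.98 MHz ≤ fs/2 = 16.85 MHz, passes unchanged.
79.6 MHz mod fs = 12.2 MHz.
12.2 MHz ≤ fs/2 = 16.85 MHz, appears at 12.2 MHz.
Distinct values: {7.8 MHz, 9.06 MHz, 9.98 MHz, 12.2 MHz} → 4.

4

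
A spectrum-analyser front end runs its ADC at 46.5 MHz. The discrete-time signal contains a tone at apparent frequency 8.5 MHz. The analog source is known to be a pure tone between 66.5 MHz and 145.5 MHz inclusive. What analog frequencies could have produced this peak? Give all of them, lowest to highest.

Frequencies that alias to 8.5 MHz are k·fs ± 8.5 MHz for integer k ≥ 0.
k=0: 8.5 MHz.
k=1: 38 MHz, 55 MHz.
k=2: 84.5 MHz, 101.5 MHz.
k=3: 131 MHz, 148 MHz.
k=4: 177.5 MHz, 194.5 MHz.
Within [66.5 MHz, 145.5 MHz]: 84.5 MHz, 101.5 MHz, 131 MHz.

84.5 MHz, 101.5 MHz, 131 MHz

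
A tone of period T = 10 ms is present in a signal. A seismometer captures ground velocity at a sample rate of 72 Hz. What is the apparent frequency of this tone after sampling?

T = 10 ms → f = 1/T = 100 Hz.
100 Hz mod fs = 28 Hz.
28 Hz ≤ fs/2 = 36 Hz, appears at 28 Hz.

28 Hz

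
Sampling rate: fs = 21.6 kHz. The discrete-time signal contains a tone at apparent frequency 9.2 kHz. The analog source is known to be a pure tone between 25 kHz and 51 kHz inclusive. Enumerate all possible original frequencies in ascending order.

30.8 kHz, 34 kHz

Frequencies that alias to 9.2 kHz are k·fs ± 9.2 kHz for integer k ≥ 0.
k=0: 9.2 kHz.
k=1: 12.4 kHz, 30.8 kHz.
k=2: 34 kHz, 52.4 kHz.
k=3: 55.6 kHz, 74 kHz.
Within [25 kHz, 51 kHz]: 30.8 kHz, 34 kHz.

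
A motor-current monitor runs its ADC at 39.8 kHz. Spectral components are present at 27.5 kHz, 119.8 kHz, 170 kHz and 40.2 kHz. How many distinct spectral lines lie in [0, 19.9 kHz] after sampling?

3

fs/2 = 19.9 kHz.
27.5 kHz > fs/2 = 19.9 kHz, folds to fs − 27.5 kHz = 12.3 kHz.
119.8 kHz mod fs = 0.4 kHz.
0.4 kHz ≤ fs/2 = 19.9 kHz, appears at 0.4 kHz.
170 kHz mod fs = 10.8 kHz.
10.8 kHz ≤ fs/2 = 19.9 kHz, appears at 10.8 kHz.
40.2 kHz mod fs = 0.4 kHz.
0.4 kHz ≤ fs/2 = 19.9 kHz, appears at 0.4 kHz.
Distinct values: {0.4 kHz, 10.8 kHz, 12.3 kHz} → 3.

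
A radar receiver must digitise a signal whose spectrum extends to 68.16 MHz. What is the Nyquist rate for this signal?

136.32 MHz

Nyquist rate = 2 × 68.16 MHz = 136.32 MHz.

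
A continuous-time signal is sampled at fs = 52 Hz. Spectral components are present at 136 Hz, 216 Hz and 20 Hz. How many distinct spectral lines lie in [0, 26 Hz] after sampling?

fs/2 = 26 Hz.
136 Hz mod fs = 32 Hz.
32 Hz > fs/2 = 26 Hz, folds to fs − 32 Hz = 20 Hz.
216 Hz mod fs = 8 Hz.
8 Hz ≤ fs/2 = 26 Hz, appears at 8 Hz.
20 Hz ≤ fs/2 = 26 Hz, passes unchanged.
Distinct values: {8 Hz, 20 Hz} → 2.

2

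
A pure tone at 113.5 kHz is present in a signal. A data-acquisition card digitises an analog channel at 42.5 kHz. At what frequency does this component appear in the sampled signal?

113.5 kHz mod fs = 28.5 kHz.
28.5 kHz > fs/2 = 21.25 kHz, folds to fs − 28.5 kHz = 14 kHz.

14 kHz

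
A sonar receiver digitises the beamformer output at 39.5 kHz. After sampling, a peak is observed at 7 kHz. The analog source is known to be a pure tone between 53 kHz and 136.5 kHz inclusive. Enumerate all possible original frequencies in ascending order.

Frequencies that alias to 7 kHz are k·fs ± 7 kHz for integer k ≥ 0.
k=0: 7 kHz.
k=1: 32.5 kHz, 46.5 kHz.
k=2: 72 kHz, 86 kHz.
k=3: 111.5 kHz, 125.5 kHz.
k=4: 151 kHz, 165 kHz.
Within [53 kHz, 136.5 kHz]: 72 kHz, 86 kHz, 111.5 kHz, 125.5 kHz.

72 kHz, 86 kHz, 111.5 kHz, 125.5 kHz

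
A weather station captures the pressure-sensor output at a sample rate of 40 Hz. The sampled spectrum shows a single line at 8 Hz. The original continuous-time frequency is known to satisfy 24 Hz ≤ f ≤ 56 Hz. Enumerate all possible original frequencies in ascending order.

Frequencies that alias to 8 Hz are k·fs ± 8 Hz for integer k ≥ 0.
k=0: 8 Hz.
k=1: 32 Hz, 48 Hz.
k=2: 72 Hz, 88 Hz.
Within [24 Hz, 56 Hz]: 32 Hz, 48 Hz.

32 Hz, 48 Hz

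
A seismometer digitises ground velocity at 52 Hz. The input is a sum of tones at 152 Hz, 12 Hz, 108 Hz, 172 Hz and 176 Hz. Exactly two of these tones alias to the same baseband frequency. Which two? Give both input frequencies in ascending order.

fs/2 = 26 Hz.
152 Hz mod fs = 48 Hz.
48 Hz > fs/2 = 26 Hz, folds to fs − 48 Hz = 4 Hz.
12 Hz ≤ fs/2 = 26 Hz, passes unchanged.
108 Hz mod fs = 4 Hz.
4 Hz ≤ fs/2 = 26 Hz, appears at 4 Hz.
172 Hz mod fs = 16 Hz.
16 Hz ≤ fs/2 = 26 Hz, appears at 16 Hz.
176 Hz mod fs = 20 Hz.
20 Hz ≤ fs/2 = 26 Hz, appears at 20 Hz.
108 Hz and 152 Hz both map to 4 Hz.

108 Hz, 152 Hz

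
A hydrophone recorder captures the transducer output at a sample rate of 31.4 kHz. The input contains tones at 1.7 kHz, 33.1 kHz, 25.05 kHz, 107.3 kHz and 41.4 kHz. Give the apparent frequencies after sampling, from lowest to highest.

1.7 kHz, 6.35 kHz, 10 kHz, 13.1 kHz

fs/2 = 15.7 kHz.
1.7 kHz ≤ fs/2 = 15.7 kHz, passes unchanged.
33.1 kHz mod fs = 1.7 kHz.
1.7 kHz ≤ fs/2 = 15.7 kHz, appears at 1.7 kHz.
25.05 kHz > fs/2 = 15.7 kHz, folds to fs − 25.05 kHz = 6.35 kHz.
107.3 kHz mod fs = 13.1 kHz.
13.1 kHz ≤ fs/2 = 15.7 kHz, appears at 13.1 kHz.
41.4 kHz mod fs = 10 kHz.
10 kHz ≤ fs/2 = 15.7 kHz, appears at 10 kHz.
Distinct values: {1.7 kHz, 6.35 kHz, 10 kHz, 13.1 kHz}.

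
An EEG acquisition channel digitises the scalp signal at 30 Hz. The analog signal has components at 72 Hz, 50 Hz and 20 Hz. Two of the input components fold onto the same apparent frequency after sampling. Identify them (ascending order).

fs/2 = 15 Hz.
72 Hz mod fs = 12 Hz.
12 Hz ≤ fs/2 = 15 Hz, appears at 12 Hz.
50 Hz mod fs = 20 Hz.
20 Hz > fs/2 = 15 Hz, folds to fs − 20 Hz = 10 Hz.
20 Hz > fs/2 = 15 Hz, folds to fs − 20 Hz = 10 Hz.
20 Hz and 50 Hz both map to 10 Hz.

20 Hz, 50 Hz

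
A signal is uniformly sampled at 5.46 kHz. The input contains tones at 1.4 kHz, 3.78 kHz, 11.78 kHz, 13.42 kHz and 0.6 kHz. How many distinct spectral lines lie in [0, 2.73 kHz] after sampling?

fs/2 = 2.73 kHz.
1.4 kHz ≤ fs/2 = 2.73 kHz, passes unchanged.
3.78 kHz > fs/2 = 2.73 kHz, folds to fs − 3.78 kHz = 1.68 kHz.
11.78 kHz mod fs = 0.86 kHz.
0.86 kHz ≤ fs/2 = 2.73 kHz, appears at 0.86 kHz.
13.42 kHz mod fs = 2.5 kHz.
2.5 kHz ≤ fs/2 = 2.73 kHz, appears at 2.5 kHz.
0.6 kHz ≤ fs/2 = 2.73 kHz, passes unchanged.
Distinct values: {0.6 kHz, 0.86 kHz, 1.4 kHz, 1.68 kHz, 2.5 kHz} → 5.

5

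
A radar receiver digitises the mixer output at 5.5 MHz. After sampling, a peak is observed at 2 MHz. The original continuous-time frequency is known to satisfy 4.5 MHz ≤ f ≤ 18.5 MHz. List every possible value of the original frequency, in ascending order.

Frequencies that alias to 2 MHz are k·fs ± 2 MHz for integer k ≥ 0.
k=0: 2 MHz.
k=1: 3.5 MHz, 7.5 MHz.
k=2: 9 MHz, 13 MHz.
k=3: 14.5 MHz, 18.5 MHz.
k=4: 20 MHz, 24 MHz.
Within [4.5 MHz, 18.5 MHz]: 7.5 MHz, 9 MHz, 13 MHz, 14.5 MHz, 18.5 MHz.

7.5 MHz, 9 MHz, 13 MHz, 14.5 MHz, 18.5 MHz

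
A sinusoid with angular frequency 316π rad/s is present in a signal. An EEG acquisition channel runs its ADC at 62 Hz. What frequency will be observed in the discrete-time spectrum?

ω = 316π rad/s → f = ω/(2π) = 158 Hz.
158 Hz mod fs = 34 Hz.
34 Hz > fs/2 = 31 Hz, folds to fs − 34 Hz = 28 Hz.

28 Hz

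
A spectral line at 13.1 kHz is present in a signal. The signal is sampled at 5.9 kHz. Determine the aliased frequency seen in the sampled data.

1.3 kHz

13.1 kHz mod fs = 1.3 kHz.
1.3 kHz ≤ fs/2 = 2.95 kHz, appears at 1.3 kHz.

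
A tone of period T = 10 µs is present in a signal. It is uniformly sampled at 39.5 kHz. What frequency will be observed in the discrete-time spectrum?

T = 10 µs → f = 1/T = 100 kHz.
100 kHz mod fs = 21 kHz.
21 kHz > fs/2 = 19.75 kHz, folds to fs − 21 kHz = 18.5 kHz.

18.5 kHz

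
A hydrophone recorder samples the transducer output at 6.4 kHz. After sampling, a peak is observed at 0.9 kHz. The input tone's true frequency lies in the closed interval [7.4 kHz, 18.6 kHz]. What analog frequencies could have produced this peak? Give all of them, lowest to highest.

Frequencies that alias to 0.9 kHz are k·fs ± 0.9 kHz for integer k ≥ 0.
k=0: 0.9 kHz.
k=1: 5.5 kHz, 7.3 kHz.
k=2: 11.9 kHz, 13.7 kHz.
k=3: 18.3 kHz, 20.1 kHz.
k=4: 24.7 kHz, 26.5 kHz.
Within [7.4 kHz, 18.6 kHz]: 11.9 kHz, 13.7 kHz, 18.3 kHz.

11.9 kHz, 13.7 kHz, 18.3 kHz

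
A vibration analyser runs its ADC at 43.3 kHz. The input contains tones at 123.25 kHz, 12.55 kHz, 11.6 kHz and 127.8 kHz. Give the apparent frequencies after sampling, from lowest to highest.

2.1 kHz, 6.65 kHz, 11.6 kHz, 12.55 kHz

fs/2 = 21.65 kHz.
123.25 kHz mod fs = 36.65 kHz.
36.65 kHz > fs/2 = 21.65 kHz, folds to fs − 36.65 kHz = 6.65 kHz.
12.55 kHz ≤ fs/2 = 21.65 kHz, passes unchanged.
11.6 kHz ≤ fs/2 = 21.65 kHz, passes unchanged.
127.8 kHz mod fs = 41.2 kHz.
41.2 kHz > fs/2 = 21.65 kHz, folds to fs − 41.2 kHz = 2.1 kHz.
Distinct values: {2.1 kHz, 6.65 kHz, 11.6 kHz, 12.55 kHz}.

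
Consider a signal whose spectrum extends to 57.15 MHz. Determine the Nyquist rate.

114.3 MHz

Nyquist rate = 2 × 57.15 MHz = 114.3 MHz.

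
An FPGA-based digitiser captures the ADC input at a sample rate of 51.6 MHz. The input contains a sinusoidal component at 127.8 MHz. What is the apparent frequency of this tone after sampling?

24.6 MHz

127.8 MHz mod fs = 24.6 MHz.
24.6 MHz ≤ fs/2 = 25.8 MHz, appears at 24.6 MHz.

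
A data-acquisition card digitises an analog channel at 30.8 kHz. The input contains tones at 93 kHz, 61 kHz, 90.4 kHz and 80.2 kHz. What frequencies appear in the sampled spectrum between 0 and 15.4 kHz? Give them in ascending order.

0.6 kHz, 2 kHz, 12.2 kHz

fs/2 = 15.4 kHz.
93 kHz mod fs = 0.6 kHz.
0.6 kHz ≤ fs/2 = 15.4 kHz, appears at 0.6 kHz.
61 kHz mod fs = 30.2 kHz.
30.2 kHz > fs/2 = 15.4 kHz, folds to fs − 30.2 kHz = 0.6 kHz.
90.4 kHz mod fs = 28.8 kHz.
28.8 kHz > fs/2 = 15.4 kHz, folds to fs − 28.8 kHz = 2 kHz.
80.2 kHz mod fs = 18.6 kHz.
18.6 kHz > fs/2 = 15.4 kHz, folds to fs − 18.6 kHz = 12.2 kHz.
Distinct values: {0.6 kHz, 2 kHz, 12.2 kHz}.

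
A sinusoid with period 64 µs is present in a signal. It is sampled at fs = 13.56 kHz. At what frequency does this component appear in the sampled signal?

T = 64 µs → f = 1/T = 15.625 kHz.
15.625 kHz mod fs = 2.065 kHz.
2.065 kHz ≤ fs/2 = 6.78 kHz, appears at 2.065 kHz.

2.065 kHz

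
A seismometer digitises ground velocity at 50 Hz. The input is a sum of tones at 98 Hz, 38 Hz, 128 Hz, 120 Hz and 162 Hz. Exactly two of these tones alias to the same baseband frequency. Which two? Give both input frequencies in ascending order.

38 Hz, 162 Hz

fs/2 = 25 Hz.
98 Hz mod fs = 48 Hz.
48 Hz > fs/2 = 25 Hz, folds to fs − 48 Hz = 2 Hz.
38 Hz > fs/2 = 25 Hz, folds to fs − 38 Hz = 12 Hz.
128 Hz mod fs = 28 Hz.
28 Hz > fs/2 = 25 Hz, folds to fs − 28 Hz = 22 Hz.
120 Hz mod fs = 20 Hz.
20 Hz ≤ fs/2 = 25 Hz, appears at 20 Hz.
162 Hz mod fs = 12 Hz.
12 Hz ≤ fs/2 = 25 Hz, appears at 12 Hz.
38 Hz and 162 Hz both map to 12 Hz.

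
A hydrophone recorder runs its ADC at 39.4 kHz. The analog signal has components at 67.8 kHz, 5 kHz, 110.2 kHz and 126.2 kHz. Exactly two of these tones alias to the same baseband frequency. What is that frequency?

fs/2 = 19.7 kHz.
67.8 kHz mod fs = 28.4 kHz.
28.4 kHz > fs/2 = 19.7 kHz, folds to fs − 28.4 kHz = 11 kHz.
5 kHz ≤ fs/2 = 19.7 kHz, passes unchanged.
110.2 kHz mod fs = 31.4 kHz.
31.4 kHz > fs/2 = 19.7 kHz, folds to fs − 31.4 kHz = 8 kHz.
126.2 kHz mod fs = 8 kHz.
8 kHz ≤ fs/2 = 19.7 kHz, appears at 8 kHz.
110.2 kHz and 126.2 kHz both map to 8 kHz.

8 kHz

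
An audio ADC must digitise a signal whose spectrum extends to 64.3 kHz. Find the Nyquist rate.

Nyquist rate = 2 × 64.3 kHz = 128.6 kHz.

128.6 kHz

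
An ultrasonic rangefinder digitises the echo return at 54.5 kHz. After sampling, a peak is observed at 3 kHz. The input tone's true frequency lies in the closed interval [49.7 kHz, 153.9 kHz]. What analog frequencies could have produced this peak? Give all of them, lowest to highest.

51.5 kHz, 57.5 kHz, 106 kHz, 112 kHz

Frequencies that alias to 3 kHz are k·fs ± 3 kHz for integer k ≥ 0.
k=0: 3 kHz.
k=1: 51.5 kHz, 57.5 kHz.
k=2: 106 kHz, 112 kHz.
k=3: 160.5 kHz, 166.5 kHz.
Within [49.7 kHz, 153.9 kHz]: 51.5 kHz, 57.5 kHz, 106 kHz, 112 kHz.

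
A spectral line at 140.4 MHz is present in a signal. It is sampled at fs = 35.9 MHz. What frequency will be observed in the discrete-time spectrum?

140.4 MHz mod fs = 32.7 MHz.
32.7 MHz > fs/2 = 17.95 MHz, folds to fs − 32.7 MHz = 3.2 MHz.

3.2 MHz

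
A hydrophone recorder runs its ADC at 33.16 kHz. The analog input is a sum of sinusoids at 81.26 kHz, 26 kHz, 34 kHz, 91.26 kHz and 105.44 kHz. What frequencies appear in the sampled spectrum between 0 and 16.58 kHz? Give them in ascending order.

0.84 kHz, 5.96 kHz, 7.16 kHz, 8.22 kHz, 14.94 kHz

fs/2 = 16.58 kHz.
81.26 kHz mod fs = 14.94 kHz.
14.94 kHz ≤ fs/2 = 16.58 kHz, appears at 14.94 kHz.
26 kHz > fs/2 = 16.58 kHz, folds to fs − 26 kHz = 7.16 kHz.
34 kHz mod fs = 0.84 kHz.
0.84 kHz ≤ fs/2 = 16.58 kHz, appears at 0.84 kHz.
91.26 kHz mod fs = 24.94 kHz.
24.94 kHz > fs/2 = 16.58 kHz, folds to fs − 24.94 kHz = 8.22 kHz.
105.44 kHz mod fs = 5.96 kHz.
5.96 kHz ≤ fs/2 = 16.58 kHz, appears at 5.96 kHz.
Distinct values: {0.84 kHz, 5.96 kHz, 7.16 kHz, 8.22 kHz, 14.94 kHz}.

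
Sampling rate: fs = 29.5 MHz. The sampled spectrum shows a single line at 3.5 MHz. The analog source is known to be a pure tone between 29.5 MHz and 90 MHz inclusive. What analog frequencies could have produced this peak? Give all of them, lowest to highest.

Frequencies that alias to 3.5 MHz are k·fs ± 3.5 MHz for integer k ≥ 0.
k=0: 3.5 MHz.
k=1: 26 MHz, 33 MHz.
k=2: 55.5 MHz, 62.5 MHz.
k=3: 85 MHz, 92 MHz.
k=4: 114.5 MHz, 121.5 MHz.
Within [29.5 MHz, 90 MHz]: 33 MHz, 55.5 MHz, 62.5 MHz, 85 MHz.

33 MHz, 55.5 MHz, 62.5 MHz, 85 MHz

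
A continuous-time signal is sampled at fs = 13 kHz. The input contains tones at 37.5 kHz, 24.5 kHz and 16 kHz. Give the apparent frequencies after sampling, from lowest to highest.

1.5 kHz, 3 kHz

fs/2 = 6.5 kHz.
37.5 kHz mod fs = 11.5 kHz.
11.5 kHz > fs/2 = 6.5 kHz, folds to fs − 11.5 kHz = 1.5 kHz.
24.5 kHz mod fs = 11.5 kHz.
11.5 kHz > fs/2 = 6.5 kHz, folds to fs − 11.5 kHz = 1.5 kHz.
16 kHz mod fs = 3 kHz.
3 kHz ≤ fs/2 = 6.5 kHz, appears at 3 kHz.
Distinct values: {1.5 kHz, 3 kHz}.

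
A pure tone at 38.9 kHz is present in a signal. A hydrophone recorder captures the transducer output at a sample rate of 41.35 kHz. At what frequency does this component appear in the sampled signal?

38.9 kHz > fs/2 = 20.675 kHz, folds to fs − 38.9 kHz = 2.45 kHz.

2.45 kHz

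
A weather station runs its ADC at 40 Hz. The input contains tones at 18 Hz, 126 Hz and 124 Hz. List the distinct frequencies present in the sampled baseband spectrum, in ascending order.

4 Hz, 6 Hz, 18 Hz

fs/2 = 20 Hz.
18 Hz ≤ fs/2 = 20 Hz, passes unchanged.
126 Hz mod fs = 6 Hz.
6 Hz ≤ fs/2 = 20 Hz, appears at 6 Hz.
124 Hz mod fs = 4 Hz.
4 Hz ≤ fs/2 = 20 Hz, appears at 4 Hz.
Distinct values: {4 Hz, 6 Hz, 18 Hz}.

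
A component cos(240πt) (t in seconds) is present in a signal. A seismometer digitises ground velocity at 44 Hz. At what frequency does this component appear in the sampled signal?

12 Hz

ω = 240π rad/s → f = ω/(2π) = 120 Hz.
120 Hz mod fs = 32 Hz.
32 Hz > fs/2 = 22 Hz, folds to fs − 32 Hz = 12 Hz.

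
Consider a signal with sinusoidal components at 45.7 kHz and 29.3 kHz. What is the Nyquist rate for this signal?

91.4 kHz

Highest-frequency component: 45.7 kHz.
Nyquist rate = 2 × 45.7 kHz = 91.4 kHz.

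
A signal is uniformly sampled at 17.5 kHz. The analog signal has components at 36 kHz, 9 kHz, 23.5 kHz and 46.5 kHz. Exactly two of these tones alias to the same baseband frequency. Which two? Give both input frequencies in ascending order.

23.5 kHz, 46.5 kHz

fs/2 = 8.75 kHz.
36 kHz mod fs = 1 kHz.
1 kHz ≤ fs/2 = 8.75 kHz, appears at 1 kHz.
9 kHz > fs/2 = 8.75 kHz, folds to fs − 9 kHz = 8.5 kHz.
23.5 kHz mod fs = 6 kHz.
6 kHz ≤ fs/2 = 8.75 kHz, appears at 6 kHz.
46.5 kHz mod fs = 11.5 kHz.
11.5 kHz > fs/2 = 8.75 kHz, folds to fs − 11.5 kHz = 6 kHz.
23.5 kHz and 46.5 kHz both map to 6 kHz.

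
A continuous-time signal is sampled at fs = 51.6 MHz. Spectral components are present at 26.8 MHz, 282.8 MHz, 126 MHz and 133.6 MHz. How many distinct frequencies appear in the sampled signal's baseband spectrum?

fs/2 = 25.8 MHz.
26.8 MHz > fs/2 = 25.8 MHz, folds to fs − 26.8 MHz = 24.8 MHz.
282.8 MHz mod fs = 24.8 MHz.
24.8 MHz ≤ fs/2 = 25.8 MHz, appears at 24.8 MHz.
126 MHz mod fs = 22.8 MHz.
22.8 MHz ≤ fs/2 = 25.8 MHz, appears at 22.8 MHz.
133.6 MHz mod fs = 30.4 MHz.
30.4 MHz > fs/2 = 25.8 MHz, folds to fs − 30.4 MHz = 21.2 MHz.
Distinct values: {21.2 MHz, 22.8 MHz, 24.8 MHz} → 3.

3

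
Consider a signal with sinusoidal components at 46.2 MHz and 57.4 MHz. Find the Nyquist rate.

114.8 MHz

Highest-frequency component: 57.4 MHz.
Nyquist rate = 2 × 57.4 MHz = 114.8 MHz.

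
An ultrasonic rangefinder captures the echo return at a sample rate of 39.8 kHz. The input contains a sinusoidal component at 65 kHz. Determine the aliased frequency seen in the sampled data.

14.6 kHz

65 kHz mod fs = 25.2 kHz.
25.2 kHz > fs/2 = 19.9 kHz, folds to fs − 25.2 kHz = 14.6 kHz.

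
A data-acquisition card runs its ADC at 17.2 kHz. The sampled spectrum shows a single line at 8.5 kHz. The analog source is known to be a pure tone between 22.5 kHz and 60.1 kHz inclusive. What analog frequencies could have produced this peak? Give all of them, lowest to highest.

Frequencies that alias to 8.5 kHz are k·fs ± 8.5 kHz for integer k ≥ 0.
k=0: 8.5 kHz.
k=1: 8.7 kHz, 25.7 kHz.
k=2: 25.9 kHz, 42.9 kHz.
k=3: 43.1 kHz, 60.1 kHz.
k=4: 60.3 kHz, 77.3 kHz.
Within [22.5 kHz, 60.1 kHz]: 25.7 kHz, 25.9 kHz, 42.9 kHz, 43.1 kHz, 60.1 kHz.

25.7 kHz, 25.9 kHz, 42.9 kHz, 43.1 kHz, 60.1 kHz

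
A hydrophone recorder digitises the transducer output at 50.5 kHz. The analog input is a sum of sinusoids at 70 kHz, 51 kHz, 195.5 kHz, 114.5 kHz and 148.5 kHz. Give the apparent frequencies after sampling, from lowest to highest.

fs/2 = 25.25 kHz.
70 kHz mod fs = 19.5 kHz.
19.5 kHz ≤ fs/2 = 25.25 kHz, appears at 19.5 kHz.
51 kHz mod fs = 0.5 kHz.
0.5 kHz ≤ fs/2 = 25.25 kHz, appears at 0.5 kHz.
195.5 kHz mod fs = 44 kHz.
44 kHz > fs/2 = 25.25 kHz, folds to fs − 44 kHz = 6.5 kHz.
114.5 kHz mod fs = 13.5 kHz.
13.5 kHz ≤ fs/2 = 25.25 kHz, appears at 13.5 kHz.
148.5 kHz mod fs = 47.5 kHz.
47.5 kHz > fs/2 = 25.25 kHz, folds to fs − 47.5 kHz = 3 kHz.
Distinct values: {0.5 kHz, 3 kHz, 6.5 kHz, 13.5 kHz, 19.5 kHz}.

0.5 kHz, 3 kHz, 6.5 kHz, 13.5 kHz, 19.5 kHz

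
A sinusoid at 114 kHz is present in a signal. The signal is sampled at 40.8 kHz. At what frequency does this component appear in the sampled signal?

8.4 kHz

114 kHz mod fs = 32.4 kHz.
32.4 kHz > fs/2 = 20.4 kHz, folds to fs − 32.4 kHz = 8.4 kHz.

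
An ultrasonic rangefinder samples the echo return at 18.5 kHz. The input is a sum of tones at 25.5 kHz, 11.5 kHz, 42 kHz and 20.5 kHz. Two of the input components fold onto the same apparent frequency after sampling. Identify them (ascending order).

11.5 kHz, 25.5 kHz

fs/2 = 9.25 kHz.
25.5 kHz mod fs = 7 kHz.
7 kHz ≤ fs/2 = 9.25 kHz, appears at 7 kHz.
11.5 kHz > fs/2 = 9.25 kHz, folds to fs − 11.5 kHz = 7 kHz.
42 kHz mod fs = 5 kHz.
5 kHz ≤ fs/2 = 9.25 kHz, appears at 5 kHz.
20.5 kHz mod fs = 2 kHz.
2 kHz ≤ fs/2 = 9.25 kHz, appears at 2 kHz.
11.5 kHz and 25.5 kHz both map to 7 kHz.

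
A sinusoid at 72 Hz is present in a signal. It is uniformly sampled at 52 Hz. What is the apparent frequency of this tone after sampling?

20 Hz

72 Hz mod fs = 20 Hz.
20 Hz ≤ fs/2 = 26 Hz, appears at 20 Hz.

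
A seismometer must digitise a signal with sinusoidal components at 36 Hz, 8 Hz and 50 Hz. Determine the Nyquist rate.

Highest-frequency component: 50 Hz.
Nyquist rate = 2 × 50 Hz = 100 Hz.

100 Hz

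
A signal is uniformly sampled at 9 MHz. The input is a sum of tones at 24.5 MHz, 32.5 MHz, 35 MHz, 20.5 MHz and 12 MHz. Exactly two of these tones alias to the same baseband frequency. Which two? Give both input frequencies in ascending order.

20.5 MHz, 24.5 MHz

fs/2 = 4.5 MHz.
24.5 MHz mod fs = 6.5 MHz.
6.5 MHz > fs/2 = 4.5 MHz, folds to fs − 6.5 MHz = 2.5 MHz.
32.5 MHz mod fs = 5.5 MHz.
5.5 MHz > fs/2 = 4.5 MHz, folds to fs − 5.5 MHz = 3.5 MHz.
35 MHz mod fs = 8 MHz.
8 MHz > fs/2 = 4.5 MHz, folds to fs − 8 MHz = 1 MHz.
20.5 MHz mod fs = 2.5 MHz.
2.5 MHz ≤ fs/2 = 4.5 MHz, appears at 2.5 MHz.
12 MHz mod fs = 3 MHz.
3 MHz ≤ fs/2 = 4.5 MHz, appears at 3 MHz.
20.5 MHz and 24.5 MHz both map to 2.5 MHz.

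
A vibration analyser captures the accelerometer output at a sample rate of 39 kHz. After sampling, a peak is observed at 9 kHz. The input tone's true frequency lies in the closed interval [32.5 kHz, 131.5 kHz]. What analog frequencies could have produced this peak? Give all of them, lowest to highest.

48 kHz, 69 kHz, 87 kHz, 108 kHz, 126 kHz

Frequencies that alias to 9 kHz are k·fs ± 9 kHz for integer k ≥ 0.
k=0: 9 kHz.
k=1: 30 kHz, 48 kHz.
k=2: 69 kHz, 87 kHz.
k=3: 108 kHz, 126 kHz.
k=4: 147 kHz, 165 kHz.
Within [32.5 kHz, 131.5 kHz]: 48 kHz, 69 kHz, 87 kHz, 108 kHz, 126 kHz.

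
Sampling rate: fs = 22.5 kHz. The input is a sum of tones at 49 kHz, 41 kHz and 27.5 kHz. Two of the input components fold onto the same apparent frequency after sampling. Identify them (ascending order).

41 kHz, 49 kHz

fs/2 = 11.25 kHz.
49 kHz mod fs = 4 kHz.
4 kHz ≤ fs/2 = 11.25 kHz, appears at 4 kHz.
41 kHz mod fs = 18.5 kHz.
18.5 kHz > fs/2 = 11.25 kHz, folds to fs − 18.5 kHz = 4 kHz.
27.5 kHz mod fs = 5 kHz.
5 kHz ≤ fs/2 = 11.25 kHz, appears at 5 kHz.
41 kHz and 49 kHz both map to 4 kHz.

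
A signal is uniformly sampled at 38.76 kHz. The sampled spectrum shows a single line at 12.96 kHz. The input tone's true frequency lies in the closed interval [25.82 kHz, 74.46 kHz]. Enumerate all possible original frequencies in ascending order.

Frequencies that alias to 12.96 kHz are k·fs ± 12.96 kHz for integer k ≥ 0.
k=0: 12.96 kHz.
k=1: 25.8 kHz, 51.72 kHz.
k=2: 64.56 kHz, 90.48 kHz.
k=3: 103.32 kHz, 129.24 kHz.
Within [25.82 kHz, 74.46 kHz]: 51.72 kHz, 64.56 kHz.

51.72 kHz, 64.56 kHz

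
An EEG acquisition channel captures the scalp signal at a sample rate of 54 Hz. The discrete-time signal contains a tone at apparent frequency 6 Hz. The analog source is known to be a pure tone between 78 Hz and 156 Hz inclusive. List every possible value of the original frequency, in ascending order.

102 Hz, 114 Hz, 156 Hz

Frequencies that alias to 6 Hz are k·fs ± 6 Hz for integer k ≥ 0.
k=0: 6 Hz.
k=1: 48 Hz, 60 Hz.
k=2: 102 Hz, 114 Hz.
k=3: 156 Hz, 168 Hz.
k=4: 210 Hz, 222 Hz.
Within [78 Hz, 156 Hz]: 102 Hz, 114 Hz, 156 Hz.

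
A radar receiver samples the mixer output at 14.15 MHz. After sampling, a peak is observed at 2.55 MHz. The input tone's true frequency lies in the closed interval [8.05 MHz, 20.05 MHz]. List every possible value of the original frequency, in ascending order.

Frequencies that alias to 2.55 MHz are k·fs ± 2.55 MHz for integer k ≥ 0.
k=0: 2.55 MHz.
k=1: 11.6 MHz, 16.7 MHz.
k=2: 25.75 MHz, 30.85 MHz.
Within [8.05 MHz, 20.05 MHz]: 11.6 MHz, 16.7 MHz.

11.6 MHz, 16.7 MHz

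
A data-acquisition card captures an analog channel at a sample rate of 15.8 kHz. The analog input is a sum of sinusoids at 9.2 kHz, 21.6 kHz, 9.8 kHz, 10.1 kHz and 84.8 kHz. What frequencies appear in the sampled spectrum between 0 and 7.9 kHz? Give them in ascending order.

5.7 kHz, 5.8 kHz, 6 kHz, 6.6 kHz

fs/2 = 7.9 kHz.
9.2 kHz > fs/2 = 7.9 kHz, folds to fs − 9.2 kHz = 6.6 kHz.
21.6 kHz mod fs = 5.8 kHz.
5.8 kHz ≤ fs/2 = 7.9 kHz, appears at 5.8 kHz.
9.8 kHz > fs/2 = 7.9 kHz, folds to fs − 9.8 kHz = 6 kHz.
10.1 kHz > fs/2 = 7.9 kHz, folds to fs − 10.1 kHz = 5.7 kHz.
84.8 kHz mod fs = 5.8 kHz.
5.8 kHz ≤ fs/2 = 7.9 kHz, appears at 5.8 kHz.
Distinct values: {5.7 kHz, 5.8 kHz, 6 kHz, 6.6 kHz}.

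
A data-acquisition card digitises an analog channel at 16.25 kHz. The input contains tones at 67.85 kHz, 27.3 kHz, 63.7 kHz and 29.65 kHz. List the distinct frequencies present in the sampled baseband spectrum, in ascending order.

1.3 kHz, 2.85 kHz, 5.2 kHz

fs/2 = 8.125 kHz.
67.85 kHz mod fs = 2.85 kHz.
2.85 kHz ≤ fs/2 = 8.125 kHz, appears at 2.85 kHz.
27.3 kHz mod fs = 11.05 kHz.
11.05 kHz > fs/2 = 8.125 kHz, folds to fs − 11.05 kHz = 5.2 kHz.
63.7 kHz mod fs = 14.95 kHz.
14.95 kHz > fs/2 = 8.125 kHz, folds to fs − 14.95 kHz = 1.3 kHz.
29.65 kHz mod fs = 13.4 kHz.
13.4 kHz > fs/2 = 8.125 kHz, folds to fs − 13.4 kHz = 2.85 kHz.
Distinct values: {1.3 kHz, 2.85 kHz, 5.2 kHz}.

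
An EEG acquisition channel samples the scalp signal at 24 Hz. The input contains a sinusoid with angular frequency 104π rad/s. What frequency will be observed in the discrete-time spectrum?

4 Hz

ω = 104π rad/s → f = ω/(2π) = 52 Hz.
52 Hz mod fs = 4 Hz.
4 Hz ≤ fs/2 = 12 Hz, appears at 4 Hz.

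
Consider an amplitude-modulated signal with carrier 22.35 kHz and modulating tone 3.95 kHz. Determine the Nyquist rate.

AM sidebands sit at fc ± fm = 18.4 kHz and 26.3 kHz.
Highest-frequency component: 26.3 kHz.
Nyquist rate = 2 × 26.3 kHz = 52.6 kHz.

52.6 kHz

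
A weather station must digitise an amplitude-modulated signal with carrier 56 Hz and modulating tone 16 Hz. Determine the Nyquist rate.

AM sidebands sit at fc ± fm = 40 Hz and 72 Hz.
Highest-frequency component: 72 Hz.
Nyquist rate = 2 × 72 Hz = 144 Hz.

144 Hz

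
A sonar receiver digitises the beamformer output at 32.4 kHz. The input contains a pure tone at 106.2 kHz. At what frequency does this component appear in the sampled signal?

106.2 kHz mod fs = 9 kHz.
9 kHz ≤ fs/2 = 16.2 kHz, appears at 9 kHz.

9 kHz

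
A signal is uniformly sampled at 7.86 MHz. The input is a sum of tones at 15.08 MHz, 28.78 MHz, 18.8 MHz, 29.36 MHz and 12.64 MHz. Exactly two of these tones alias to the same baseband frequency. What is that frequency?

3.08 MHz

fs/2 = 3.93 MHz.
15.08 MHz mod fs = 7.22 MHz.
7.22 MHz > fs/2 = 3.93 MHz, folds to fs − 7.22 MHz = 0.64 MHz.
28.78 MHz mod fs = 5.2 MHz.
5.2 MHz > fs/2 = 3.93 MHz, folds to fs − 5.2 MHz = 2.66 MHz.
18.8 MHz mod fs = 3.08 MHz.
3.08 MHz ≤ fs/2 = 3.93 MHz, appears at 3.08 MHz.
29.36 MHz mod fs = 5.78 MHz.
5.78 MHz > fs/2 = 3.93 MHz, folds to fs − 5.78 MHz = 2.08 MHz.
12.64 MHz mod fs = 4.78 MHz.
4.78 MHz > fs/2 = 3.93 MHz, folds to fs − 4.78 MHz = 3.08 MHz.
12.64 MHz and 18.8 MHz both map to 3.08 MHz.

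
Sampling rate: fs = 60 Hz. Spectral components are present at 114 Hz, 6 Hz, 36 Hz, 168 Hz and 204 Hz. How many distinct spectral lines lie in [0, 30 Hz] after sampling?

fs/2 = 30 Hz.
114 Hz mod fs = 54 Hz.
54 Hz > fs/2 = 30 Hz, folds to fs − 54 Hz = 6 Hz.
6 Hz ≤ fs/2 = 30 Hz, passes unchanged.
36 Hz > fs/2 = 30 Hz, folds to fs − 36 Hz = 24 Hz.
168 Hz mod fs = 48 Hz.
48 Hz > fs/2 = 30 Hz, folds to fs − 48 Hz = 12 Hz.
204 Hz mod fs = 24 Hz.
24 Hz ≤ fs/2 = 30 Hz, appears at 24 Hz.
Distinct values: {6 Hz, 12 Hz, 24 Hz} → 3.

3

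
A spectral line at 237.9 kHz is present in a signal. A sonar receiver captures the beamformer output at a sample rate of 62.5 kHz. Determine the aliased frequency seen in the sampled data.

237.9 kHz mod fs = 50.4 kHz.
50.4 kHz > fs/2 = 31.25 kHz, folds to fs − 50.4 kHz = 12.1 kHz.

12.1 kHz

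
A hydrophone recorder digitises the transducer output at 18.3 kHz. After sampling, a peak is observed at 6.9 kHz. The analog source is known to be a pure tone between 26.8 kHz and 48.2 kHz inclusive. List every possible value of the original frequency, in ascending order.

Frequencies that alias to 6.9 kHz are k·fs ± 6.9 kHz for integer k ≥ 0.
k=0: 6.9 kHz.
k=1: 11.4 kHz, 25.2 kHz.
k=2: 29.7 kHz, 43.5 kHz.
k=3: 48 kHz, 61.8 kHz.
k=4: 66.3 kHz, 80.1 kHz.
Within [26.8 kHz, 48.2 kHz]: 29.7 kHz, 43.5 kHz, 48 kHz.

29.7 kHz, 43.5 kHz, 48 kHz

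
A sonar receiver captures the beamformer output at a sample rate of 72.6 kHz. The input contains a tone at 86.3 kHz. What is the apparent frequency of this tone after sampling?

86.3 kHz mod fs = 13.7 kHz.
13.7 kHz ≤ fs/2 = 36.3 kHz, appears at 13.7 kHz.

13.7 kHz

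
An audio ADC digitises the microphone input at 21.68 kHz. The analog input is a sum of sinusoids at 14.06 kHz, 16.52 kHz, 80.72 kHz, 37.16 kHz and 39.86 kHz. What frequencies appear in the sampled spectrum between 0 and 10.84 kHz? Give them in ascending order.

fs/2 = 10.84 kHz.
14.06 kHz > fs/2 = 10.84 kHz, folds to fs − 14.06 kHz = 7.62 kHz.
16.52 kHz > fs/2 = 10.84 kHz, folds to fs − 16.52 kHz = 5.16 kHz.
80.72 kHz mod fs = 15.68 kHz.
15.68 kHz > fs/2 = 10.84 kHz, folds to fs − 15.68 kHz = 6 kHz.
37.16 kHz mod fs = 15.48 kHz.
15.48 kHz > fs/2 = 10.84 kHz, folds to fs − 15.48 kHz = 6.2 kHz.
39.86 kHz mod fs = 18.18 kHz.
18.18 kHz > fs/2 = 10.84 kHz, folds to fs − 18.18 kHz = 3.5 kHz.
Distinct values: {3.5 kHz, 5.16 kHz, 6 kHz, 6.2 kHz, 7.62 kHz}.

3.5 kHz, 5.16 kHz, 6 kHz, 6.2 kHz, 7.62 kHz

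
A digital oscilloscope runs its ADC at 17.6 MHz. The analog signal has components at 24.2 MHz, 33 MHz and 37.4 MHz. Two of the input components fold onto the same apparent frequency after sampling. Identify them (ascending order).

33 MHz, 37.4 MHz

fs/2 = 8.8 MHz.
24.2 MHz mod fs = 6.6 MHz.
6.6 MHz ≤ fs/2 = 8.8 MHz, appears at 6.6 MHz.
33 MHz mod fs = 15.4 MHz.
15.4 MHz > fs/2 = 8.8 MHz, folds to fs − 15.4 MHz = 2.2 MHz.
37.4 MHz mod fs = 2.2 MHz.
2.2 MHz ≤ fs/2 = 8.8 MHz, appears at 2.2 MHz.
33 MHz and 37.4 MHz both map to 2.2 MHz.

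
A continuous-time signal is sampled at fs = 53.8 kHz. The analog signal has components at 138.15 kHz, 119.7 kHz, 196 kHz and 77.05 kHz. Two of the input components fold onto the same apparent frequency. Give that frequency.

fs/2 = 26.9 kHz.
138.15 kHz mod fs = 30.55 kHz.
30.55 kHz > fs/2 = 26.9 kHz, folds to fs − 30.55 kHz = 23.25 kHz.
119.7 kHz mod fs = 12.1 kHz.
12.1 kHz ≤ fs/2 = 26.9 kHz, appears at 12.1 kHz.
196 kHz mod fs = 34.6 kHz.
34.6 kHz > fs/2 = 26.9 kHz, folds to fs − 34.6 kHz = 19.2 kHz.
77.05 kHz mod fs = 23.25 kHz.
23.25 kHz ≤ fs/2 = 26.9 kHz, appears at 23.25 kHz.
77.05 kHz and 138.15 kHz both map to 23.25 kHz.

23.25 kHz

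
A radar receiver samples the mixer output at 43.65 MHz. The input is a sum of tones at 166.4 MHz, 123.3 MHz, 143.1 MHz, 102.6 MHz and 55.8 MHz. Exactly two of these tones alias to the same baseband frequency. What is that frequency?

fs/2 = 21.825 MHz.
166.4 MHz mod fs = 35.45 MHz.
35.45 MHz > fs/2 = 21.825 MHz, folds to fs − 35.45 MHz = 8.2 MHz.
123.3 MHz mod fs = 36 MHz.
36 MHz > fs/2 = 21.825 MHz, folds to fs − 36 MHz = 7.65 MHz.
143.1 MHz mod fs = 12.15 MHz.
12.15 MHz ≤ fs/2 = 21.825 MHz, appears at 12.15 MHz.
102.6 MHz mod fs = 15.3 MHz.
15.3 MHz ≤ fs/2 = 21.825 MHz, appears at 15.3 MHz.
55.8 MHz mod fs = 12.15 MHz.
12.15 MHz ≤ fs/2 = 21.825 MHz, appears at 12.15 MHz.
55.8 MHz and 143.1 MHz both map to 12.15 MHz.

12.15 MHz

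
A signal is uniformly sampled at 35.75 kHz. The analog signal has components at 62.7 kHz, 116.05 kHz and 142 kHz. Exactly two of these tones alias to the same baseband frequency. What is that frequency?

fs/2 = 17.875 kHz.
62.7 kHz mod fs = 26.95 kHz.
26.95 kHz > fs/2 = 17.875 kHz, folds to fs − 26.95 kHz = 8.8 kHz.
116.05 kHz mod fs = 8.8 kHz.
8.8 kHz ≤ fs/2 = 17.875 kHz, appears at 8.8 kHz.
142 kHz mod fs = 34.75 kHz.
34.75 kHz > fs/2 = 17.875 kHz, folds to fs − 34.75 kHz = 1 kHz.
62.7 kHz and 116.05 kHz both map to 8.8 kHz.

8.8 kHz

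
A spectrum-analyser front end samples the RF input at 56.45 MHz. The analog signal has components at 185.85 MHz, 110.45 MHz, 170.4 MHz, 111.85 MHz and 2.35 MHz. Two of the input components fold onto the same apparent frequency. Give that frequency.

fs/2 = 28.225 MHz.
185.85 MHz mod fs = 16.5 MHz.
16.5 MHz ≤ fs/2 = 28.225 MHz, appears at 16.5 MHz.
110.45 MHz mod fs = 54 MHz.
54 MHz > fs/2 = 28.225 MHz, folds to fs − 54 MHz = 2.45 MHz.
170.4 MHz mod fs = 1.05 MHz.
1.05 MHz ≤ fs/2 = 28.225 MHz, appears at 1.05 MHz.
111.85 MHz mod fs = 55.4 MHz.
55.4 MHz > fs/2 = 28.225 MHz, folds to fs − 55.4 MHz = 1.05 MHz.
2.35 MHz ≤ fs/2 = 28.225 MHz, passes unchanged.
111.85 MHz and 170.4 MHz both map to 1.05 MHz.

1.05 MHz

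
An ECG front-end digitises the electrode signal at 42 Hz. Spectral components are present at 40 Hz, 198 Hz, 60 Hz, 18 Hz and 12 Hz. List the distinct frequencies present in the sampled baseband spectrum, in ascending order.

fs/2 = 21 Hz.
40 Hz > fs/2 = 21 Hz, folds to fs − 40 Hz = 2 Hz.
198 Hz mod fs = 30 Hz.
30 Hz > fs/2 = 21 Hz, folds to fs − 30 Hz = 12 Hz.
60 Hz mod fs = 18 Hz.
18 Hz ≤ fs/2 = 21 Hz, appears at 18 Hz.
18 Hz ≤ fs/2 = 21 Hz, passes unchanged.
12 Hz ≤ fs/2 = 21 Hz, passes unchanged.
Distinct values: {2 Hz, 12 Hz, 18 Hz}.

2 Hz, 12 Hz, 18 Hz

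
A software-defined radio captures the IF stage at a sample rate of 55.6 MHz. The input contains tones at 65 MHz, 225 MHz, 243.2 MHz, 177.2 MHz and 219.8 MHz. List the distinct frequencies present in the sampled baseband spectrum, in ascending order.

2.6 MHz, 9.4 MHz, 10.4 MHz, 20.8 MHz

fs/2 = 27.8 MHz.
65 MHz mod fs = 9.4 MHz.
9.4 MHz ≤ fs/2 = 27.8 MHz, appears at 9.4 MHz.
225 MHz mod fs = 2.6 MHz.
2.6 MHz ≤ fs/2 = 27.8 MHz, appears at 2.6 MHz.
243.2 MHz mod fs = 20.8 MHz.
20.8 MHz ≤ fs/2 = 27.8 MHz, appears at 20.8 MHz.
177.2 MHz mod fs = 10.4 MHz.
10.4 MHz ≤ fs/2 = 27.8 MHz, appears at 10.4 MHz.
219.8 MHz mod fs = 53 MHz.
53 MHz > fs/2 = 27.8 MHz, folds to fs − 53 MHz = 2.6 MHz.
Distinct values: {2.6 MHz, 9.4 MHz, 10.4 MHz, 20.8 MHz}.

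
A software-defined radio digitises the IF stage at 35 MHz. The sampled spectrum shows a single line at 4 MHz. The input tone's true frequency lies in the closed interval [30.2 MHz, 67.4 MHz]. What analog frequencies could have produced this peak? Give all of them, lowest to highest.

31 MHz, 39 MHz, 66 MHz

Frequencies that alias to 4 MHz are k·fs ± 4 MHz for integer k ≥ 0.
k=0: 4 MHz.
k=1: 31 MHz, 39 MHz.
k=2: 66 MHz, 74 MHz.
k=3: 101 MHz, 109 MHz.
Within [30.2 MHz, 67.4 MHz]: 31 MHz, 39 MHz, 66 MHz.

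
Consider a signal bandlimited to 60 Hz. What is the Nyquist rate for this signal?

Nyquist rate = 2 × 60 Hz = 120 Hz.

120 Hz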